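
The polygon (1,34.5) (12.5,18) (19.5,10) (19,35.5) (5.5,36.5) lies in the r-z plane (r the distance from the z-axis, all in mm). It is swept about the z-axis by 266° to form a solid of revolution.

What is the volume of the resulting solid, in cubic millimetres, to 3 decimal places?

Volume = 15265.563 mm³

Profile (r,z), 5 vertices: (1,34.5) (12.5,18) (19.5,10) (19,35.5) (5.5,36.5)
edge 0: (1,34.5)→(12.5,18)  cross = 1·18 − 12.5·34.5 = -413.2500; (r_i+r_j)·cross = 13.5·-413.2500 = -5578.8750
edge 1: (12.5,18)→(19.5,10)  cross = 12.5·10 − 19.5·18 = -226.0000; (r_i+r_j)·cross = 32·-226.0000 = -7232.0000
edge 2: (19.5,10)→(19,35.5)  cross = 19.5·35.5 − 19·10 = 502.2500; (r_i+r_j)·cross = 38.5·502.2500 = 19336.6250
edge 3: (19,35.5)→(5.5,36.5)  cross = 19·36.5 − 5.5·35.5 = 498.2500; (r_i+r_j)·cross = 24.5·498.2500 = 12207.1250
edge 4: (5.5,36.5)→(1,34.5)  cross = 5.5·34.5 − 1·36.5 = 153.2500; (r_i+r_j)·cross = 6.5·153.2500 = 996.1250
Σcross = 514.5000 → A = |Σcross|/2 = 257.2500 mm²
Σ(r_i+r_j)·cross = 19729.0000 → first moment M = |Σ|/6 = 3288.1667
R_c = M/A = 3288.1667/257.2500 = 12.7820 mm
θ = 266° = 4.642576 rad
V = θ·R_c·A = 4.642576·12.7820·257.2500 = 15265.563 mm³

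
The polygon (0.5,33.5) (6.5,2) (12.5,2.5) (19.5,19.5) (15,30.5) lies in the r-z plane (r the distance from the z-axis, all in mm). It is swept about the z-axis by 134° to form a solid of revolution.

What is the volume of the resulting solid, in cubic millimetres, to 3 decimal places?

Volume = 8784.507 mm³

Profile (r,z), 5 vertices: (0.5,33.5) (6.5,2) (12.5,2.5) (19.5,19.5) (15,30.5)
edge 0: (0.5,33.5)→(6.5,2)  cross = 0.5·2 − 6.5·33.5 = -216.7500; (r_i+r_j)·cross = 7·-216.7500 = -1517.2500
edge 1: (6.5,2)→(12.5,2.5)  cross = 6.5·2.5 − 12.5·2 = -8.7500; (r_i+r_j)·cross = 19·-8.7500 = -166.2500
edge 2: (12.5,2.5)→(19.5,19.5)  cross = 12.5·19.5 − 19.5·2.5 = 195.0000; (r_i+r_j)·cross = 32·195.0000 = 6240.0000
edge 3: (19.5,19.5)→(15,30.5)  cross = 19.5·30.5 − 15·19.5 = 302.2500; (r_i+r_j)·cross = 34.5·302.2500 = 10427.6250
edge 4: (15,30.5)→(0.5,33.5)  cross = 15·33.5 − 0.5·30.5 = 487.2500; (r_i+r_j)·cross = 15.5·487.2500 = 7552.3750
Σcross = 759.0000 → A = |Σcross|/2 = 379.5000 mm²
Σ(r_i+r_j)·cross = 22536.5000 → first moment M = |Σ|/6 = 3756.0833
R_c = M/A = 3756.0833/379.5000 = 9.8975 mm
θ = 134° = 2.338741 rad
V = θ·R_c·A = 2.338741·9.8975·379.5000 = 8784.507 mm³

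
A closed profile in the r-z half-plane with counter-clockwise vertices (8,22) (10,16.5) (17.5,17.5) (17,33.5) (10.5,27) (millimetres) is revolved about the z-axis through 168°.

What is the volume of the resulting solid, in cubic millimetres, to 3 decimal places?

Volume = 4142.460 mm³

Profile (r,z), 5 vertices: (8,22) (10,16.5) (17.5,17.5) (17,33.5) (10.5,27)
edge 0: (8,22)→(10,16.5)  cross = 8·16.5 − 10·22 = -88.0000; (r_i+r_j)·cross = 18·-88.0000 = -1584.0000
edge 1: (10,16.5)→(17.5,17.5)  cross = 10·17.5 − 17.5·16.5 = -113.7500; (r_i+r_j)·cross = 27.5·-113.7500 = -3128.1250
edge 2: (17.5,17.5)→(17,33.5)  cross = 17.5·33.5 − 17·17.5 = 288.7500; (r_i+r_j)·cross = 34.5·288.7500 = 9961.8750
edge 3: (17,33.5)→(10.5,27)  cross = 17·27 − 10.5·33.5 = 107.2500; (r_i+r_j)·cross = 27.5·107.2500 = 2949.3750
edge 4: (10.5,27)→(8,22)  cross = 10.5·22 − 8·27 = 15.0000; (r_i+r_j)·cross = 18.5·15.0000 = 277.5000
Σcross = 209.2500 → A = |Σcross|/2 = 104.6250 mm²
Σ(r_i+r_j)·cross = 8476.6250 → first moment M = |Σ|/6 = 1412.7708
R_c = M/A = 1412.7708/104.6250 = 13.5032 mm
θ = 168° = 2.932153 rad
V = θ·R_c·A = 2.932153·13.5032·104.6250 = 4142.460 mm³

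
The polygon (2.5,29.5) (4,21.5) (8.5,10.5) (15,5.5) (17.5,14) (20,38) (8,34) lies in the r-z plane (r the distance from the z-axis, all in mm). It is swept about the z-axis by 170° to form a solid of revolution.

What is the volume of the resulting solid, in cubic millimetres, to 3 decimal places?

Profile (r,z), 7 vertices: (2.5,29.5) (4,21.5) (8.5,10.5) (15,5.5) (17.5,14) (20,38) (8,34)
edge 0: (2.5,29.5)→(4,21.5)  cross = 2.5·21.5 − 4·29.5 = -64.2500; (r_i+r_j)·cross = 6.5·-64.2500 = -417.6250
edge 1: (4,21.5)→(8.5,10.5)  cross = 4·10.5 − 8.5·21.5 = -140.7500; (r_i+r_j)·cross = 12.5·-140.7500 = -1759.3750
edge 2: (8.5,10.5)→(15,5.5)  cross = 8.5·5.5 − 15·10.5 = -110.7500; (r_i+r_j)·cross = 23.5·-110.7500 = -2602.6250
edge 3: (15,5.5)→(17.5,14)  cross = 15·14 − 17.5·5.5 = 113.7500; (r_i+r_j)·cross = 32.5·113.7500 = 3696.8750
edge 4: (17.5,14)→(20,38)  cross = 17.5·38 − 20·14 = 385.0000; (r_i+r_j)·cross = 37.5·385.0000 = 14437.5000
edge 5: (20,38)→(8,34)  cross = 20·34 − 8·38 = 376.0000; (r_i+r_j)·cross = 28·376.0000 = 10528.0000
edge 6: (8,34)→(2.5,29.5)  cross = 8·29.5 − 2.5·34 = 151.0000; (r_i+r_j)·cross = 10.5·151.0000 = 1585.5000
Σcross = 710.0000 → A = |Σcross|/2 = 355.0000 mm²
Σ(r_i+r_j)·cross = 25468.2500 → first moment M = |Σ|/6 = 4244.7083
R_c = M/A = 4244.7083/355.0000 = 11.9569 mm
θ = 170° = 2.967060 rad
V = θ·R_c·A = 2.967060·11.9569·355.0000 = 12594.303 mm³

Volume = 12594.303 mm³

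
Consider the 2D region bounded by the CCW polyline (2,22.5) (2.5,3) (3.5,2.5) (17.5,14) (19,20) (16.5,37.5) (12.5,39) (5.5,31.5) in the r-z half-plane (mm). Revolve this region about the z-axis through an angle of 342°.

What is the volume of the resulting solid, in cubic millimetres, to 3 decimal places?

Volume = 25122.884 mm³

Profile (r,z), 8 vertices: (2,22.5) (2.5,3) (3.5,2.5) (17.5,14) (19,20) (16.5,37.5) (12.5,39) (5.5,31.5)
edge 0: (2,22.5)→(2.5,3)  cross = 2·3 − 2.5·22.5 = -50.2500; (r_i+r_j)·cross = 4.5·-50.2500 = -226.1250
edge 1: (2.5,3)→(3.5,2.5)  cross = 2.5·2.5 − 3.5·3 = -4.2500; (r_i+r_j)·cross = 6·-4.2500 = -25.5000
edge 2: (3.5,2.5)→(17.5,14)  cross = 3.5·14 − 17.5·2.5 = 5.2500; (r_i+r_j)·cross = 21·5.2500 = 110.2500
edge 3: (17.5,14)→(19,20)  cross = 17.5·20 − 19·14 = 84.0000; (r_i+r_j)·cross = 36.5·84.0000 = 3066.0000
edge 4: (19,20)→(16.5,37.5)  cross = 19·37.5 − 16.5·20 = 382.5000; (r_i+r_j)·cross = 35.5·382.5000 = 13578.7500
edge 5: (16.5,37.5)→(12.5,39)  cross = 16.5·39 − 12.5·37.5 = 174.7500; (r_i+r_j)·cross = 29·174.7500 = 5067.7500
edge 6: (12.5,39)→(5.5,31.5)  cross = 12.5·31.5 − 5.5·39 = 179.2500; (r_i+r_j)·cross = 18·179.2500 = 3226.5000
edge 7: (5.5,31.5)→(2,22.5)  cross = 5.5·22.5 − 2·31.5 = 60.7500; (r_i+r_j)·cross = 7.5·60.7500 = 455.6250
Σcross = 832.0000 → A = |Σcross|/2 = 416.0000 mm²
Σ(r_i+r_j)·cross = 25253.2500 → first moment M = |Σ|/6 = 4208.8750
R_c = M/A = 4208.8750/416.0000 = 10.1175 mm
θ = 342° = 5.969026 rad
V = θ·R_c·A = 5.969026·10.1175·416.0000 = 25122.884 mm³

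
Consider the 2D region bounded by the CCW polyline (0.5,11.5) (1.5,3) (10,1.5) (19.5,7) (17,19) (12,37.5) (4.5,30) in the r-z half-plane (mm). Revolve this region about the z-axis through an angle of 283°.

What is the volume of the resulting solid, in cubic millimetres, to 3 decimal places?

Volume = 20782.954 mm³

Profile (r,z), 7 vertices: (0.5,11.5) (1.5,3) (10,1.5) (19.5,7) (17,19) (12,37.5) (4.5,30)
edge 0: (0.5,11.5)→(1.5,3)  cross = 0.5·3 − 1.5·11.5 = -15.7500; (r_i+r_j)·cross = 2·-15.7500 = -31.5000
edge 1: (1.5,3)→(10,1.5)  cross = 1.5·1.5 − 10·3 = -27.7500; (r_i+r_j)·cross = 11.5·-27.7500 = -319.1250
edge 2: (10,1.5)→(19.5,7)  cross = 10·7 − 19.5·1.5 = 40.7500; (r_i+r_j)·cross = 29.5·40.7500 = 1202.1250
edge 3: (19.5,7)→(17,19)  cross = 19.5·19 − 17·7 = 251.5000; (r_i+r_j)·cross = 36.5·251.5000 = 9179.7500
edge 4: (17,19)→(12,37.5)  cross = 17·37.5 − 12·19 = 409.5000; (r_i+r_j)·cross = 29·409.5000 = 11875.5000
edge 5: (12,37.5)→(4.5,30)  cross = 12·30 − 4.5·37.5 = 191.2500; (r_i+r_j)·cross = 16.5·191.2500 = 3155.6250
edge 6: (4.5,30)→(0.5,11.5)  cross = 4.5·11.5 − 0.5·30 = 36.7500; (r_i+r_j)·cross = 5·36.7500 = 183.7500
Σcross = 886.2500 → A = |Σcross|/2 = 443.1250 mm²
Σ(r_i+r_j)·cross = 25246.1250 → first moment M = |Σ|/6 = 4207.6875
R_c = M/A = 4207.6875/443.1250 = 9.4955 mm
θ = 283° = 4.939282 rad
V = θ·R_c·A = 4.939282·9.4955·443.1250 = 20782.954 mm³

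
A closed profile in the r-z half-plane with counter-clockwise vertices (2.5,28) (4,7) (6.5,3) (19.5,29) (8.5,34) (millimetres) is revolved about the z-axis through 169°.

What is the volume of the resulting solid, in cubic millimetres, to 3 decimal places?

Volume = 7747.141 mm³

Profile (r,z), 5 vertices: (2.5,28) (4,7) (6.5,3) (19.5,29) (8.5,34)
edge 0: (2.5,28)→(4,7)  cross = 2.5·7 − 4·28 = -94.5000; (r_i+r_j)·cross = 6.5·-94.5000 = -614.2500
edge 1: (4,7)→(6.5,3)  cross = 4·3 − 6.5·7 = -33.5000; (r_i+r_j)·cross = 10.5·-33.5000 = -351.7500
edge 2: (6.5,3)→(19.5,29)  cross = 6.5·29 − 19.5·3 = 130.0000; (r_i+r_j)·cross = 26·130.0000 = 3380.0000
edge 3: (19.5,29)→(8.5,34)  cross = 19.5·34 − 8.5·29 = 416.5000; (r_i+r_j)·cross = 28·416.5000 = 11662.0000
edge 4: (8.5,34)→(2.5,28)  cross = 8.5·28 − 2.5·34 = 153.0000; (r_i+r_j)·cross = 11·153.0000 = 1683.0000
Σcross = 571.5000 → A = |Σcross|/2 = 285.7500 mm²
Σ(r_i+r_j)·cross = 15759.0000 → first moment M = |Σ|/6 = 2626.5000
R_c = M/A = 2626.5000/285.7500 = 9.1916 mm
θ = 169° = 2.949606 rad
V = θ·R_c·A = 2.949606·9.1916·285.7500 = 7747.141 mm³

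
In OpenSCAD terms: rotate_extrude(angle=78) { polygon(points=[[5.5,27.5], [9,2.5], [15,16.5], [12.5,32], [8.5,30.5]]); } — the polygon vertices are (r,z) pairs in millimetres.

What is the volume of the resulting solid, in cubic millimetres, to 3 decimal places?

Profile (r,z), 5 vertices: (5.5,27.5) (9,2.5) (15,16.5) (12.5,32) (8.5,30.5)
edge 0: (5.5,27.5)→(9,2.5)  cross = 5.5·2.5 − 9·27.5 = -233.7500; (r_i+r_j)·cross = 14.5·-233.7500 = -3389.3750
edge 1: (9,2.5)→(15,16.5)  cross = 9·16.5 − 15·2.5 = 111.0000; (r_i+r_j)·cross = 24·111.0000 = 2664.0000
edge 2: (15,16.5)→(12.5,32)  cross = 15·32 − 12.5·16.5 = 273.7500; (r_i+r_j)·cross = 27.5·273.7500 = 7528.1250
edge 3: (12.5,32)→(8.5,30.5)  cross = 12.5·30.5 − 8.5·32 = 109.2500; (r_i+r_j)·cross = 21·109.2500 = 2294.2500
edge 4: (8.5,30.5)→(5.5,27.5)  cross = 8.5·27.5 − 5.5·30.5 = 66.0000; (r_i+r_j)·cross = 14·66.0000 = 924.0000
Σcross = 326.2500 → A = |Σcross|/2 = 163.1250 mm²
Σ(r_i+r_j)·cross = 10021.0000 → first moment M = |Σ|/6 = 1670.1667
R_c = M/A = 1670.1667/163.1250 = 10.2386 mm
θ = 78° = 1.361357 rad
V = θ·R_c·A = 1.361357·10.2386·163.1250 = 2273.693 mm³

Volume = 2273.693 mm³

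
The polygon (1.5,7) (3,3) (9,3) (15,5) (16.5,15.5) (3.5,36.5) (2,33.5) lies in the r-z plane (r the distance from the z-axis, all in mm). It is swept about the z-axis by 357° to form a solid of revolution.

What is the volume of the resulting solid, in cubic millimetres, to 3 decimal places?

Volume = 16107.982 mm³

Profile (r,z), 7 vertices: (1.5,7) (3,3) (9,3) (15,5) (16.5,15.5) (3.5,36.5) (2,33.5)
edge 0: (1.5,7)→(3,3)  cross = 1.5·3 − 3·7 = -16.5000; (r_i+r_j)·cross = 4.5·-16.5000 = -74.2500
edge 1: (3,3)→(9,3)  cross = 3·3 − 9·3 = -18.0000; (r_i+r_j)·cross = 12·-18.0000 = -216.0000
edge 2: (9,3)→(15,5)  cross = 9·5 − 15·3 = 0.0000; (r_i+r_j)·cross = 24·0.0000 = 0.0000
edge 3: (15,5)→(16.5,15.5)  cross = 15·15.5 − 16.5·5 = 150.0000; (r_i+r_j)·cross = 31.5·150.0000 = 4725.0000
edge 4: (16.5,15.5)→(3.5,36.5)  cross = 16.5·36.5 − 3.5·15.5 = 548.0000; (r_i+r_j)·cross = 20·548.0000 = 10960.0000
edge 5: (3.5,36.5)→(2,33.5)  cross = 3.5·33.5 − 2·36.5 = 44.2500; (r_i+r_j)·cross = 5.5·44.2500 = 243.3750
edge 6: (2,33.5)→(1.5,7)  cross = 2·7 − 1.5·33.5 = -36.2500; (r_i+r_j)·cross = 3.5·-36.2500 = -126.8750
Σcross = 671.5000 → A = |Σcross|/2 = 335.7500 mm²
Σ(r_i+r_j)·cross = 15511.2500 → first moment M = |Σ|/6 = 2585.2083
R_c = M/A = 2585.2083/335.7500 = 7.6998 mm
θ = 357° = 6.230825 rad
V = θ·R_c·A = 6.230825·7.6998·335.7500 = 16107.982 mm³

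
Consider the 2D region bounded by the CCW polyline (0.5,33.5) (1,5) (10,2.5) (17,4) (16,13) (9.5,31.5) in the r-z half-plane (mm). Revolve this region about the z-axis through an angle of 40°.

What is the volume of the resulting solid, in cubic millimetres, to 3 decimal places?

Profile (r,z), 6 vertices: (0.5,33.5) (1,5) (10,2.5) (17,4) (16,13) (9.5,31.5)
edge 0: (0.5,33.5)→(1,5)  cross = 0.5·5 − 1·33.5 = -31.0000; (r_i+r_j)·cross = 1.5·-31.0000 = -46.5000
edge 1: (1,5)→(10,2.5)  cross = 1·2.5 − 10·5 = -47.5000; (r_i+r_j)·cross = 11·-47.5000 = -522.5000
edge 2: (10,2.5)→(17,4)  cross = 10·4 − 17·2.5 = -2.5000; (r_i+r_j)·cross = 27·-2.5000 = -67.5000
edge 3: (17,4)→(16,13)  cross = 17·13 − 16·4 = 157.0000; (r_i+r_j)·cross = 33·157.0000 = 5181.0000
edge 4: (16,13)→(9.5,31.5)  cross = 16·31.5 − 9.5·13 = 380.5000; (r_i+r_j)·cross = 25.5·380.5000 = 9702.7500
edge 5: (9.5,31.5)→(0.5,33.5)  cross = 9.5·33.5 − 0.5·31.5 = 302.5000; (r_i+r_j)·cross = 10·302.5000 = 3025.0000
Σcross = 759.0000 → A = |Σcross|/2 = 379.5000 mm²
Σ(r_i+r_j)·cross = 17272.2500 → first moment M = |Σ|/6 = 2878.7083
R_c = M/A = 2878.7083/379.5000 = 7.5855 mm
θ = 40° = 0.698132 rad
V = θ·R_c·A = 0.698132·7.5855·379.5000 = 2009.718 mm³

Volume = 2009.718 mm³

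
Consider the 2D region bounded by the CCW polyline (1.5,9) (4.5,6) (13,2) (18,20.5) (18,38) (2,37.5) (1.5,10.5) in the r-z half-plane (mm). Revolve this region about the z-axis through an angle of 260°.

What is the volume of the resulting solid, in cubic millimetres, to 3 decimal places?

Volume = 21886.742 mm³

Profile (r,z), 7 vertices: (1.5,9) (4.5,6) (13,2) (18,20.5) (18,38) (2,37.5) (1.5,10.5)
edge 0: (1.5,9)→(4.5,6)  cross = 1.5·6 − 4.5·9 = -31.5000; (r_i+r_j)·cross = 6·-31.5000 = -189.0000
edge 1: (4.5,6)→(13,2)  cross = 4.5·2 − 13·6 = -69.0000; (r_i+r_j)·cross = 17.5·-69.0000 = -1207.5000
edge 2: (13,2)→(18,20.5)  cross = 13·20.5 − 18·2 = 230.5000; (r_i+r_j)·cross = 31·230.5000 = 7145.5000
edge 3: (18,20.5)→(18,38)  cross = 18·38 − 18·20.5 = 315.0000; (r_i+r_j)·cross = 36·315.0000 = 11340.0000
edge 4: (18,38)→(2,37.5)  cross = 18·37.5 − 2·38 = 599.0000; (r_i+r_j)·cross = 20·599.0000 = 11980.0000
edge 5: (2,37.5)→(1.5,10.5)  cross = 2·10.5 − 1.5·37.5 = -35.2500; (r_i+r_j)·cross = 3.5·-35.2500 = -123.3750
edge 6: (1.5,10.5)→(1.5,9)  cross = 1.5·9 − 1.5·10.5 = -2.2500; (r_i+r_j)·cross = 3·-2.2500 = -6.7500
Σcross = 1006.5000 → A = |Σcross|/2 = 503.2500 mm²
Σ(r_i+r_j)·cross = 28938.8750 → first moment M = |Σ|/6 = 4823.1458
R_c = M/A = 4823.1458/503.2500 = 9.5840 mm
θ = 260° = 4.537856 rad
V = θ·R_c·A = 4.537856·9.5840·503.2500 = 21886.742 mm³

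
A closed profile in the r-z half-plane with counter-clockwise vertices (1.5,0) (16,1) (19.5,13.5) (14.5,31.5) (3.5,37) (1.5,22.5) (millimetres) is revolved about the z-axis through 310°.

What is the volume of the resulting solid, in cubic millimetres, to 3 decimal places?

Profile (r,z), 6 vertices: (1.5,0) (16,1) (19.5,13.5) (14.5,31.5) (3.5,37) (1.5,22.5)
edge 0: (1.5,0)→(16,1)  cross = 1.5·1 − 16·0 = 1.5000; (r_i+r_j)·cross = 17.5·1.5000 = 26.2500
edge 1: (16,1)→(19.5,13.5)  cross = 16·13.5 − 19.5·1 = 196.5000; (r_i+r_j)·cross = 35.5·196.5000 = 6975.7500
edge 2: (19.5,13.5)→(14.5,31.5)  cross = 19.5·31.5 − 14.5·13.5 = 418.5000; (r_i+r_j)·cross = 34·418.5000 = 14229.0000
edge 3: (14.5,31.5)→(3.5,37)  cross = 14.5·37 − 3.5·31.5 = 426.2500; (r_i+r_j)·cross = 18·426.2500 = 7672.5000
edge 4: (3.5,37)→(1.5,22.5)  cross = 3.5·22.5 − 1.5·37 = 23.2500; (r_i+r_j)·cross = 5·23.2500 = 116.2500
edge 5: (1.5,22.5)→(1.5,0)  cross = 1.5·0 − 1.5·22.5 = -33.7500; (r_i+r_j)·cross = 3·-33.7500 = -101.2500
Σcross = 1032.2500 → A = |Σcross|/2 = 516.1250 mm²
Σ(r_i+r_j)·cross = 28918.5000 → first moment M = |Σ|/6 = 4819.7500
R_c = M/A = 4819.7500/516.1250 = 9.3383 mm
θ = 310° = 5.410521 rad
V = θ·R_c·A = 5.410521·9.3383·516.1250 = 26077.357 mm³

Volume = 26077.357 mm³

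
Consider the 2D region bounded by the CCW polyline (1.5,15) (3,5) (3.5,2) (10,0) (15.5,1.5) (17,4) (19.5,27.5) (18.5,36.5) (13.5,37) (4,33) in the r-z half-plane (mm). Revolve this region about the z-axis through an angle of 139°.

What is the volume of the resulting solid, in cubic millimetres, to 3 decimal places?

Profile (r,z), 10 vertices: (1.5,15) (3,5) (3.5,2) (10,0) (15.5,1.5) (17,4) (19.5,27.5) (18.5,36.5) (13.5,37) (4,33)
edge 0: (1.5,15)→(3,5)  cross = 1.5·5 − 3·15 = -37.5000; (r_i+r_j)·cross = 4.5·-37.5000 = -168.7500
edge 1: (3,5)→(3.5,2)  cross = 3·2 − 3.5·5 = -11.5000; (r_i+r_j)·cross = 6.5·-11.5000 = -74.7500
edge 2: (3.5,2)→(10,0)  cross = 3.5·0 − 10·2 = -20.0000; (r_i+r_j)·cross = 13.5·-20.0000 = -270.0000
edge 3: (10,0)→(15.5,1.5)  cross = 10·1.5 − 15.5·0 = 15.0000; (r_i+r_j)·cross = 25.5·15.0000 = 382.5000
edge 4: (15.5,1.5)→(17,4)  cross = 15.5·4 − 17·1.5 = 36.5000; (r_i+r_j)·cross = 32.5·36.5000 = 1186.2500
edge 5: (17,4)→(19.5,27.5)  cross = 17·27.5 − 19.5·4 = 389.5000; (r_i+r_j)·cross = 36.5·389.5000 = 14216.7500
edge 6: (19.5,27.5)→(18.5,36.5)  cross = 19.5·36.5 − 18.5·27.5 = 203.0000; (r_i+r_j)·cross = 38·203.0000 = 7714.0000
edge 7: (18.5,36.5)→(13.5,37)  cross = 18.5·37 − 13.5·36.5 = 191.7500; (r_i+r_j)·cross = 32·191.7500 = 6136.0000
edge 8: (13.5,37)→(4,33)  cross = 13.5·33 − 4·37 = 297.5000; (r_i+r_j)·cross = 17.5·297.5000 = 5206.2500
edge 9: (4,33)→(1.5,15)  cross = 4·15 − 1.5·33 = 10.5000; (r_i+r_j)·cross = 5.5·10.5000 = 57.7500
Σcross = 1074.7500 → A = |Σcross|/2 = 537.3750 mm²
Σ(r_i+r_j)·cross = 34386.0000 → first moment M = |Σ|/6 = 5731.0000
R_c = M/A = 5731.0000/537.3750 = 10.6648 mm
θ = 139° = 2.426008 rad
V = θ·R_c·A = 2.426008·10.6648·537.3750 = 13903.450 mm³

Volume = 13903.450 mm³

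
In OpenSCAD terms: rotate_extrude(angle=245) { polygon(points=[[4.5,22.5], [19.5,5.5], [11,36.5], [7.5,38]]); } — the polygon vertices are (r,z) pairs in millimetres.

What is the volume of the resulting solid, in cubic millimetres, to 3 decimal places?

Profile (r,z), 4 vertices: (4.5,22.5) (19.5,5.5) (11,36.5) (7.5,38)
edge 0: (4.5,22.5)→(19.5,5.5)  cross = 4.5·5.5 − 19.5·22.5 = -414.0000; (r_i+r_j)·cross = 24·-414.0000 = -9936.0000
edge 1: (19.5,5.5)→(11,36.5)  cross = 19.5·36.5 − 11·5.5 = 651.2500; (r_i+r_j)·cross = 30.5·651.2500 = 19863.1250
edge 2: (11,36.5)→(7.5,38)  cross = 11·38 − 7.5·36.5 = 144.2500; (r_i+r_j)·cross = 18.5·144.2500 = 2668.6250
edge 3: (7.5,38)→(4.5,22.5)  cross = 7.5·22.5 − 4.5·38 = -2.2500; (r_i+r_j)·cross = 12·-2.2500 = -27.0000
Σcross = 379.2500 → A = |Σcross|/2 = 189.6250 mm²
Σ(r_i+r_j)·cross = 12568.7500 → first moment M = |Σ|/6 = 2094.7917
R_c = M/A = 2094.7917/189.6250 = 11.0470 mm
θ = 245° = 4.276057 rad
V = θ·R_c·A = 4.276057·11.0470·189.6250 = 8957.448 mm³

Volume = 8957.448 mm³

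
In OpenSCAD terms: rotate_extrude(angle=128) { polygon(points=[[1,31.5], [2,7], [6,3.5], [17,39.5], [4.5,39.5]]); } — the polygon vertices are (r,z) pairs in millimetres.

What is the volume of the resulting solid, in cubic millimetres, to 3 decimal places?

Volume = 5515.240 mm³

Profile (r,z), 5 vertices: (1,31.5) (2,7) (6,3.5) (17,39.5) (4.5,39.5)
edge 0: (1,31.5)→(2,7)  cross = 1·7 − 2·31.5 = -56.0000; (r_i+r_j)·cross = 3·-56.0000 = -168.0000
edge 1: (2,7)→(6,3.5)  cross = 2·3.5 − 6·7 = -35.0000; (r_i+r_j)·cross = 8·-35.0000 = -280.0000
edge 2: (6,3.5)→(17,39.5)  cross = 6·39.5 − 17·3.5 = 177.5000; (r_i+r_j)·cross = 23·177.5000 = 4082.5000
edge 3: (17,39.5)→(4.5,39.5)  cross = 17·39.5 − 4.5·39.5 = 493.7500; (r_i+r_j)·cross = 21.5·493.7500 = 10615.6250
edge 4: (4.5,39.5)→(1,31.5)  cross = 4.5·31.5 − 1·39.5 = 102.2500; (r_i+r_j)·cross = 5.5·102.2500 = 562.3750
Σcross = 682.5000 → A = |Σcross|/2 = 341.2500 mm²
Σ(r_i+r_j)·cross = 14812.5000 → first moment M = |Σ|/6 = 2468.7500
R_c = M/A = 2468.7500/341.2500 = 7.2344 mm
θ = 128° = 2.234021 rad
V = θ·R_c·A = 2.234021·7.2344·341.2500 = 5515.240 mm³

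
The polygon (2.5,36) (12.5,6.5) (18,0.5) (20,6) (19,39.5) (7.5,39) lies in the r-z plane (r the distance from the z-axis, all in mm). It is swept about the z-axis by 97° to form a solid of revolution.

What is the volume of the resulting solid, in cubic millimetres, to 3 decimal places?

Profile (r,z), 6 vertices: (2.5,36) (12.5,6.5) (18,0.5) (20,6) (19,39.5) (7.5,39)
edge 0: (2.5,36)→(12.5,6.5)  cross = 2.5·6.5 − 12.5·36 = -433.7500; (r_i+r_j)·cross = 15·-433.7500 = -6506.2500
edge 1: (12.5,6.5)→(18,0.5)  cross = 12.5·0.5 − 18·6.5 = -110.7500; (r_i+r_j)·cross = 30.5·-110.7500 = -3377.8750
edge 2: (18,0.5)→(20,6)  cross = 18·6 − 20·0.5 = 98.0000; (r_i+r_j)·cross = 38·98.0000 = 3724.0000
edge 3: (20,6)→(19,39.5)  cross = 20·39.5 − 19·6 = 676.0000; (r_i+r_j)·cross = 39·676.0000 = 26364.0000
edge 4: (19,39.5)→(7.5,39)  cross = 19·39 − 7.5·39.5 = 444.7500; (r_i+r_j)·cross = 26.5·444.7500 = 11785.8750
edge 5: (7.5,39)→(2.5,36)  cross = 7.5·36 − 2.5·39 = 172.5000; (r_i+r_j)·cross = 10·172.5000 = 1725.0000
Σcross = 846.7500 → A = |Σcross|/2 = 423.3750 mm²
Σ(r_i+r_j)·cross = 33714.7500 → first moment M = |Σ|/6 = 5619.1250
R_c = M/A = 5619.1250/423.3750 = 13.2722 mm
θ = 97° = 1.692969 rad
V = θ·R_c·A = 1.692969·13.2722·423.3750 = 9513.007 mm³

Volume = 9513.007 mm³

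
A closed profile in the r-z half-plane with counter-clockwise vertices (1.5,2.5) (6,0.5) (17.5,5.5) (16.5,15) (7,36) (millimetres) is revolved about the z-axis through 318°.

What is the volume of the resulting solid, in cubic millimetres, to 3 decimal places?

Volume = 16172.897 mm³

Profile (r,z), 5 vertices: (1.5,2.5) (6,0.5) (17.5,5.5) (16.5,15) (7,36)
edge 0: (1.5,2.5)→(6,0.5)  cross = 1.5·0.5 − 6·2.5 = -14.2500; (r_i+r_j)·cross = 7.5·-14.2500 = -106.8750
edge 1: (6,0.5)→(17.5,5.5)  cross = 6·5.5 − 17.5·0.5 = 24.2500; (r_i+r_j)·cross = 23.5·24.2500 = 569.8750
edge 2: (17.5,5.5)→(16.5,15)  cross = 17.5·15 − 16.5·5.5 = 171.7500; (r_i+r_j)·cross = 34·171.7500 = 5839.5000
edge 3: (16.5,15)→(7,36)  cross = 16.5·36 − 7·15 = 489.0000; (r_i+r_j)·cross = 23.5·489.0000 = 11491.5000
edge 4: (7,36)→(1.5,2.5)  cross = 7·2.5 − 1.5·36 = -36.5000; (r_i+r_j)·cross = 8.5·-36.5000 = -310.2500
Σcross = 634.2500 → A = |Σcross|/2 = 317.1250 mm²
Σ(r_i+r_j)·cross = 17483.7500 → first moment M = |Σ|/6 = 2913.9583
R_c = M/A = 2913.9583/317.1250 = 9.1887 mm
θ = 318° = 5.550147 rad
V = θ·R_c·A = 5.550147·9.1887·317.1250 = 16172.897 mm³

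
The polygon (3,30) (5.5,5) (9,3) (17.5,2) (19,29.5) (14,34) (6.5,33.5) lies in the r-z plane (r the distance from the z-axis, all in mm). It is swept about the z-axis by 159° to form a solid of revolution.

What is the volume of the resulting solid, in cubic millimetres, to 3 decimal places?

Volume = 13192.873 mm³

Profile (r,z), 7 vertices: (3,30) (5.5,5) (9,3) (17.5,2) (19,29.5) (14,34) (6.5,33.5)
edge 0: (3,30)→(5.5,5)  cross = 3·5 − 5.5·30 = -150.0000; (r_i+r_j)·cross = 8.5·-150.0000 = -1275.0000
edge 1: (5.5,5)→(9,3)  cross = 5.5·3 − 9·5 = -28.5000; (r_i+r_j)·cross = 14.5·-28.5000 = -413.2500
edge 2: (9,3)→(17.5,2)  cross = 9·2 − 17.5·3 = -34.5000; (r_i+r_j)·cross = 26.5·-34.5000 = -914.2500
edge 3: (17.5,2)→(19,29.5)  cross = 17.5·29.5 − 19·2 = 478.2500; (r_i+r_j)·cross = 36.5·478.2500 = 17456.1250
edge 4: (19,29.5)→(14,34)  cross = 19·34 − 14·29.5 = 233.0000; (r_i+r_j)·cross = 33·233.0000 = 7689.0000
edge 5: (14,34)→(6.5,33.5)  cross = 14·33.5 − 6.5·34 = 248.0000; (r_i+r_j)·cross = 20.5·248.0000 = 5084.0000
edge 6: (6.5,33.5)→(3,30)  cross = 6.5·30 − 3·33.5 = 94.5000; (r_i+r_j)·cross = 9.5·94.5000 = 897.7500
Σcross = 840.7500 → A = |Σcross|/2 = 420.3750 mm²
Σ(r_i+r_j)·cross = 28524.3750 → first moment M = |Σ|/6 = 4754.0625
R_c = M/A = 4754.0625/420.3750 = 11.3091 mm
θ = 159° = 2.775074 rad
V = θ·R_c·A = 2.775074·11.3091·420.3750 = 13192.873 mm³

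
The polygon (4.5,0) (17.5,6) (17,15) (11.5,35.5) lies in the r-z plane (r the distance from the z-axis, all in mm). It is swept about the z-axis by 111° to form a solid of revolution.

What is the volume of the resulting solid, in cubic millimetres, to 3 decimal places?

Profile (r,z), 4 vertices: (4.5,0) (17.5,6) (17,15) (11.5,35.5)
edge 0: (4.5,0)→(17.5,6)  cross = 4.5·6 − 17.5·0 = 27.0000; (r_i+r_j)·cross = 22·27.0000 = 594.0000
edge 1: (17.5,6)→(17,15)  cross = 17.5·15 − 17·6 = 160.5000; (r_i+r_j)·cross = 34.5·160.5000 = 5537.2500
edge 2: (17,15)→(11.5,35.5)  cross = 17·35.5 − 11.5·15 = 431.0000; (r_i+r_j)·cross = 28.5·431.0000 = 12283.5000
edge 3: (11.5,35.5)→(4.5,0)  cross = 11.5·0 − 4.5·35.5 = -159.7500; (r_i+r_j)·cross = 16·-159.7500 = -2556.0000
Σcross = 458.7500 → A = |Σcross|/2 = 229.3750 mm²
Σ(r_i+r_j)·cross = 15858.7500 → first moment M = |Σ|/6 = 2643.1250
R_c = M/A = 2643.1250/229.3750 = 11.5232 mm
θ = 111° = 1.937315 rad
V = θ·R_c·A = 1.937315·11.5232·229.3750 = 5120.567 mm³

Volume = 5120.567 mm³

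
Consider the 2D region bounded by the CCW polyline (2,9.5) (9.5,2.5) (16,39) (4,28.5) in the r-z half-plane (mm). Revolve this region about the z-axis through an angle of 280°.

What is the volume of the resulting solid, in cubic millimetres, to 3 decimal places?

Volume = 10859.860 mm³

Profile (r,z), 4 vertices: (2,9.5) (9.5,2.5) (16,39) (4,28.5)
edge 0: (2,9.5)→(9.5,2.5)  cross = 2·2.5 − 9.5·9.5 = -85.2500; (r_i+r_j)·cross = 11.5·-85.2500 = -980.3750
edge 1: (9.5,2.5)→(16,39)  cross = 9.5·39 − 16·2.5 = 330.5000; (r_i+r_j)·cross = 25.5·330.5000 = 8427.7500
edge 2: (16,39)→(4,28.5)  cross = 16·28.5 − 4·39 = 300.0000; (r_i+r_j)·cross = 20·300.0000 = 6000.0000
edge 3: (4,28.5)→(2,9.5)  cross = 4·9.5 − 2·28.5 = -19.0000; (r_i+r_j)·cross = 6·-19.0000 = -114.0000
Σcross = 526.2500 → A = |Σcross|/2 = 263.1250 mm²
Σ(r_i+r_j)·cross = 13333.3750 → first moment M = |Σ|/6 = 2222.2292
R_c = M/A = 2222.2292/263.1250 = 8.4455 mm
θ = 280° = 4.886922 rad
V = θ·R_c·A = 4.886922·8.4455·263.1250 = 10859.860 mm³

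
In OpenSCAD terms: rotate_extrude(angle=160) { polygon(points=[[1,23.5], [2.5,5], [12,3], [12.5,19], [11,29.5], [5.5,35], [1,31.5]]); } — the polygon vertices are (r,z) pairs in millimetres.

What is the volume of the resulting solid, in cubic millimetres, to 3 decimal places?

Volume = 5599.016 mm³

Profile (r,z), 7 vertices: (1,23.5) (2.5,5) (12,3) (12.5,19) (11,29.5) (5.5,35) (1,31.5)
edge 0: (1,23.5)→(2.5,5)  cross = 1·5 − 2.5·23.5 = -53.7500; (r_i+r_j)·cross = 3.5·-53.7500 = -188.1250
edge 1: (2.5,5)→(12,3)  cross = 2.5·3 − 12·5 = -52.5000; (r_i+r_j)·cross = 14.5·-52.5000 = -761.2500
edge 2: (12,3)→(12.5,19)  cross = 12·19 − 12.5·3 = 190.5000; (r_i+r_j)·cross = 24.5·190.5000 = 4667.2500
edge 3: (12.5,19)→(11,29.5)  cross = 12.5·29.5 − 11·19 = 159.7500; (r_i+r_j)·cross = 23.5·159.7500 = 3754.1250
edge 4: (11,29.5)→(5.5,35)  cross = 11·35 − 5.5·29.5 = 222.7500; (r_i+r_j)·cross = 16.5·222.7500 = 3675.3750
edge 5: (5.5,35)→(1,31.5)  cross = 5.5·31.5 − 1·35 = 138.2500; (r_i+r_j)·cross = 6.5·138.2500 = 898.6250
edge 6: (1,31.5)→(1,23.5)  cross = 1·23.5 − 1·31.5 = -8.0000; (r_i+r_j)·cross = 2·-8.0000 = -16.0000
Σcross = 597.0000 → A = |Σcross|/2 = 298.5000 mm²
Σ(r_i+r_j)·cross = 12030.0000 → first moment M = |Σ|/6 = 2005.0000
R_c = M/A = 2005.0000/298.5000 = 6.7169 mm
θ = 160° = 2.792527 rad
V = θ·R_c·A = 2.792527·6.7169·298.5000 = 5599.016 mm³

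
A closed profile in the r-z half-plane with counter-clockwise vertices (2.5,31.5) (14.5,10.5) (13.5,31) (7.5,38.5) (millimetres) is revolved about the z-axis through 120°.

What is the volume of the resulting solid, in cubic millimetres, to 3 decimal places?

Volume = 3047.607 mm³

Profile (r,z), 4 vertices: (2.5,31.5) (14.5,10.5) (13.5,31) (7.5,38.5)
edge 0: (2.5,31.5)→(14.5,10.5)  cross = 2.5·10.5 − 14.5·31.5 = -430.5000; (r_i+r_j)·cross = 17·-430.5000 = -7318.5000
edge 1: (14.5,10.5)→(13.5,31)  cross = 14.5·31 − 13.5·10.5 = 307.7500; (r_i+r_j)·cross = 28·307.7500 = 8617.0000
edge 2: (13.5,31)→(7.5,38.5)  cross = 13.5·38.5 − 7.5·31 = 287.2500; (r_i+r_j)·cross = 21·287.2500 = 6032.2500
edge 3: (7.5,38.5)→(2.5,31.5)  cross = 7.5·31.5 − 2.5·38.5 = 140.0000; (r_i+r_j)·cross = 10·140.0000 = 1400.0000
Σcross = 304.5000 → A = |Σcross|/2 = 152.2500 mm²
Σ(r_i+r_j)·cross = 8730.7500 → first moment M = |Σ|/6 = 1455.1250
R_c = M/A = 1455.1250/152.2500 = 9.5575 mm
θ = 120° = 2.094395 rad
V = θ·R_c·A = 2.094395·9.5575·152.2500 = 3047.607 mm³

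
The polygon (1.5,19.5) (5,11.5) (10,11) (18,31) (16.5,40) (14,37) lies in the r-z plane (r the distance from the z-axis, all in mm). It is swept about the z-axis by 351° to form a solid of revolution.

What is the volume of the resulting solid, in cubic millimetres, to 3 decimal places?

Volume = 14109.570 mm³

Profile (r,z), 6 vertices: (1.5,19.5) (5,11.5) (10,11) (18,31) (16.5,40) (14,37)
edge 0: (1.5,19.5)→(5,11.5)  cross = 1.5·11.5 − 5·19.5 = -80.2500; (r_i+r_j)·cross = 6.5·-80.2500 = -521.6250
edge 1: (5,11.5)→(10,11)  cross = 5·11 − 10·11.5 = -60.0000; (r_i+r_j)·cross = 15·-60.0000 = -900.0000
edge 2: (10,11)→(18,31)  cross = 10·31 − 18·11 = 112.0000; (r_i+r_j)·cross = 28·112.0000 = 3136.0000
edge 3: (18,31)→(16.5,40)  cross = 18·40 − 16.5·31 = 208.5000; (r_i+r_j)·cross = 34.5·208.5000 = 7193.2500
edge 4: (16.5,40)→(14,37)  cross = 16.5·37 − 14·40 = 50.5000; (r_i+r_j)·cross = 30.5·50.5000 = 1540.2500
edge 5: (14,37)→(1.5,19.5)  cross = 14·19.5 − 1.5·37 = 217.5000; (r_i+r_j)·cross = 15.5·217.5000 = 3371.2500
Σcross = 448.2500 → A = |Σcross|/2 = 224.1250 mm²
Σ(r_i+r_j)·cross = 13819.1250 → first moment M = |Σ|/6 = 2303.1875
R_c = M/A = 2303.1875/224.1250 = 10.2764 mm
θ = 351° = 6.126106 rad
V = θ·R_c·A = 6.126106·10.2764·224.1250 = 14109.570 mm³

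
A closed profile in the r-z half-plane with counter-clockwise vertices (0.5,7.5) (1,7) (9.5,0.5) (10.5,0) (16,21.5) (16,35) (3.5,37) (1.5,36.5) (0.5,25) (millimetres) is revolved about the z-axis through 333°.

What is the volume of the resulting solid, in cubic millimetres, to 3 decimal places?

Volume = 20958.484 mm³

Profile (r,z), 9 vertices: (0.5,7.5) (1,7) (9.5,0.5) (10.5,0) (16,21.5) (16,35) (3.5,37) (1.5,36.5) (0.5,25)
edge 0: (0.5,7.5)→(1,7)  cross = 0.5·7 − 1·7.5 = -4.0000; (r_i+r_j)·cross = 1.5·-4.0000 = -6.0000
edge 1: (1,7)→(9.5,0.5)  cross = 1·0.5 − 9.5·7 = -66.0000; (r_i+r_j)·cross = 10.5·-66.0000 = -693.0000
edge 2: (9.5,0.5)→(10.5,0)  cross = 9.5·0 − 10.5·0.5 = -5.2500; (r_i+r_j)·cross = 20·-5.2500 = -105.0000
edge 3: (10.5,0)→(16,21.5)  cross = 10.5·21.5 − 16·0 = 225.7500; (r_i+r_j)·cross = 26.5·225.7500 = 5982.3750
edge 4: (16,21.5)→(16,35)  cross = 16·35 − 16·21.5 = 216.0000; (r_i+r_j)·cross = 32·216.0000 = 6912.0000
edge 5: (16,35)→(3.5,37)  cross = 16·37 − 3.5·35 = 469.5000; (r_i+r_j)·cross = 19.5·469.5000 = 9155.2500
edge 6: (3.5,37)→(1.5,36.5)  cross = 3.5·36.5 − 1.5·37 = 72.2500; (r_i+r_j)·cross = 5·72.2500 = 361.2500
edge 7: (1.5,36.5)→(0.5,25)  cross = 1.5·25 − 0.5·36.5 = 19.2500; (r_i+r_j)·cross = 2·19.2500 = 38.5000
edge 8: (0.5,25)→(0.5,7.5)  cross = 0.5·7.5 − 0.5·25 = -8.7500; (r_i+r_j)·cross = 1·-8.7500 = -8.7500
Σcross = 918.7500 → A = |Σcross|/2 = 459.3750 mm²
Σ(r_i+r_j)·cross = 21636.6250 → first moment M = |Σ|/6 = 3606.1042
R_c = M/A = 3606.1042/459.3750 = 7.8500 mm
θ = 333° = 5.811946 rad
V = θ·R_c·A = 5.811946·7.8500·459.3750 = 20958.484 mm³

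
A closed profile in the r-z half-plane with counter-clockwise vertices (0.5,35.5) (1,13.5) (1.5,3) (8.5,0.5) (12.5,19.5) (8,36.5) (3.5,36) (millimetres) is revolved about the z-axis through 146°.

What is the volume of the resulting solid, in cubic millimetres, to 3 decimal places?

Profile (r,z), 7 vertices: (0.5,35.5) (1,13.5) (1.5,3) (8.5,0.5) (12.5,19.5) (8,36.5) (3.5,36)
edge 0: (0.5,35.5)→(1,13.5)  cross = 0.5·13.5 − 1·35.5 = -28.7500; (r_i+r_j)·cross = 1.5·-28.7500 = -43.1250
edge 1: (1,13.5)→(1.5,3)  cross = 1·3 − 1.5·13.5 = -17.2500; (r_i+r_j)·cross = 2.5·-17.2500 = -43.1250
edge 2: (1.5,3)→(8.5,0.5)  cross = 1.5·0.5 − 8.5·3 = -24.7500; (r_i+r_j)·cross = 10·-24.7500 = -247.5000
edge 3: (8.5,0.5)→(12.5,19.5)  cross = 8.5·19.5 − 12.5·0.5 = 159.5000; (r_i+r_j)·cross = 21·159.5000 = 3349.5000
edge 4: (12.5,19.5)→(8,36.5)  cross = 12.5·36.5 − 8·19.5 = 300.2500; (r_i+r_j)·cross = 20.5·300.2500 = 6155.1250
edge 5: (8,36.5)→(3.5,36)  cross = 8·36 − 3.5·36.5 = 160.2500; (r_i+r_j)·cross = 11.5·160.2500 = 1842.8750
edge 6: (3.5,36)→(0.5,35.5)  cross = 3.5·35.5 − 0.5·36 = 106.2500; (r_i+r_j)·cross = 4·106.2500 = 425.0000
Σcross = 655.5000 → A = |Σcross|/2 = 327.7500 mm²
Σ(r_i+r_j)·cross = 11438.7500 → first moment M = |Σ|/6 = 1906.4583
R_c = M/A = 1906.4583/327.7500 = 5.8168 mm
θ = 146° = 2.548181 rad
V = θ·R_c·A = 2.548181·5.8168·327.7500 = 4858.000 mm³

Volume = 4858.000 mm³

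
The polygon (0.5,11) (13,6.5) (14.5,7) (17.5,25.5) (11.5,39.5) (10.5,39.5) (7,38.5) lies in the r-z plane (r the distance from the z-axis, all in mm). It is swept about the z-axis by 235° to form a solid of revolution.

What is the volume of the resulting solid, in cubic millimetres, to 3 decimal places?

Volume = 14366.100 mm³

Profile (r,z), 7 vertices: (0.5,11) (13,6.5) (14.5,7) (17.5,25.5) (11.5,39.5) (10.5,39.5) (7,38.5)
edge 0: (0.5,11)→(13,6.5)  cross = 0.5·6.5 − 13·11 = -139.7500; (r_i+r_j)·cross = 13.5·-139.7500 = -1886.6250
edge 1: (13,6.5)→(14.5,7)  cross = 13·7 − 14.5·6.5 = -3.2500; (r_i+r_j)·cross = 27.5·-3.2500 = -89.3750
edge 2: (14.5,7)→(17.5,25.5)  cross = 14.5·25.5 − 17.5·7 = 247.2500; (r_i+r_j)·cross = 32·247.2500 = 7912.0000
edge 3: (17.5,25.5)→(11.5,39.5)  cross = 17.5·39.5 − 11.5·25.5 = 398.0000; (r_i+r_j)·cross = 29·398.0000 = 11542.0000
edge 4: (11.5,39.5)→(10.5,39.5)  cross = 11.5·39.5 − 10.5·39.5 = 39.5000; (r_i+r_j)·cross = 22·39.5000 = 869.0000
edge 5: (10.5,39.5)→(7,38.5)  cross = 10.5·38.5 − 7·39.5 = 127.7500; (r_i+r_j)·cross = 17.5·127.7500 = 2235.6250
edge 6: (7,38.5)→(0.5,11)  cross = 7·11 − 0.5·38.5 = 57.7500; (r_i+r_j)·cross = 7.5·57.7500 = 433.1250
Σcross = 727.2500 → A = |Σcross|/2 = 363.6250 mm²
Σ(r_i+r_j)·cross = 21015.7500 → first moment M = |Σ|/6 = 3502.6250
R_c = M/A = 3502.6250/363.6250 = 9.6325 mm
θ = 235° = 4.101524 rad
V = θ·R_c·A = 4.101524·9.6325·363.6250 = 14366.100 mm³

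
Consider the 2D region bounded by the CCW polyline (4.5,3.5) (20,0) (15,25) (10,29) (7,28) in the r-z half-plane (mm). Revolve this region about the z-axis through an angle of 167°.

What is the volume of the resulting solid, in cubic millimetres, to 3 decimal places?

Profile (r,z), 5 vertices: (4.5,3.5) (20,0) (15,25) (10,29) (7,28)
edge 0: (4.5,3.5)→(20,0)  cross = 4.5·0 − 20·3.5 = -70.0000; (r_i+r_j)·cross = 24.5·-70.0000 = -1715.0000
edge 1: (20,0)→(15,25)  cross = 20·25 − 15·0 = 500.0000; (r_i+r_j)·cross = 35·500.0000 = 17500.0000
edge 2: (15,25)→(10,29)  cross = 15·29 − 10·25 = 185.0000; (r_i+r_j)·cross = 25·185.0000 = 4625.0000
edge 3: (10,29)→(7,28)  cross = 10·28 − 7·29 = 77.0000; (r_i+r_j)·cross = 17·77.0000 = 1309.0000
edge 4: (7,28)→(4.5,3.5)  cross = 7·3.5 − 4.5·28 = -101.5000; (r_i+r_j)·cross = 11.5·-101.5000 = -1167.2500
Σcross = 590.5000 → A = |Σcross|/2 = 295.2500 mm²
Σ(r_i+r_j)·cross = 20551.7500 → first moment M = |Σ|/6 = 3425.2917
R_c = M/A = 3425.2917/295.2500 = 11.6013 mm
θ = 167° = 2.914700 rad
V = θ·R_c·A = 2.914700·11.6013·295.2500 = 9983.697 mm³

Volume = 9983.697 mm³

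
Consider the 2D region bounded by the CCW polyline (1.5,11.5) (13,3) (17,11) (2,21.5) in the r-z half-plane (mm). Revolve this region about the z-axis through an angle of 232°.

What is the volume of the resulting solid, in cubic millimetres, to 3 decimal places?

Volume = 4826.350 mm³

Profile (r,z), 4 vertices: (1.5,11.5) (13,3) (17,11) (2,21.5)
edge 0: (1.5,11.5)→(13,3)  cross = 1.5·3 − 13·11.5 = -145.0000; (r_i+r_j)·cross = 14.5·-145.0000 = -2102.5000
edge 1: (13,3)→(17,11)  cross = 13·11 − 17·3 = 92.0000; (r_i+r_j)·cross = 30·92.0000 = 2760.0000
edge 2: (17,11)→(2,21.5)  cross = 17·21.5 − 2·11 = 343.5000; (r_i+r_j)·cross = 19·343.5000 = 6526.5000
edge 3: (2,21.5)→(1.5,11.5)  cross = 2·11.5 − 1.5·21.5 = -9.2500; (r_i+r_j)·cross = 3.5·-9.2500 = -32.3750
Σcross = 281.2500 → A = |Σcross|/2 = 140.6250 mm²
Σ(r_i+r_j)·cross = 7151.6250 → first moment M = |Σ|/6 = 1191.9375
R_c = M/A = 1191.9375/140.6250 = 8.4760 mm
θ = 232° = 4.049164 rad
V = θ·R_c·A = 4.049164·8.4760·140.6250 = 4826.350 mm³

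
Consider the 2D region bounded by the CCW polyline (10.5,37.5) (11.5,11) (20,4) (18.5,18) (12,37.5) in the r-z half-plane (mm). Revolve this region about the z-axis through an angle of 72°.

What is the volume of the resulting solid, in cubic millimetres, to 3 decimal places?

Profile (r,z), 5 vertices: (10.5,37.5) (11.5,11) (20,4) (18.5,18) (12,37.5)
edge 0: (10.5,37.5)→(11.5,11)  cross = 10.5·11 − 11.5·37.5 = -315.7500; (r_i+r_j)·cross = 22·-315.7500 = -6946.5000
edge 1: (11.5,11)→(20,4)  cross = 11.5·4 − 20·11 = -174.0000; (r_i+r_j)·cross = 31.5·-174.0000 = -5481.0000
edge 2: (20,4)→(18.5,18)  cross = 20·18 − 18.5·4 = 286.0000; (r_i+r_j)·cross = 38.5·286.0000 = 11011.0000
edge 3: (18.5,18)→(12,37.5)  cross = 18.5·37.5 − 12·18 = 477.7500; (r_i+r_j)·cross = 30.5·477.7500 = 14571.3750
edge 4: (12,37.5)→(10.5,37.5)  cross = 12·37.5 − 10.5·37.5 = 56.2500; (r_i+r_j)·cross = 22.5·56.2500 = 1265.6250
Σcross = 330.2500 → A = |Σcross|/2 = 165.1250 mm²
Σ(r_i+r_j)·cross = 14420.5000 → first moment M = |Σ|/6 = 2403.4167
R_c = M/A = 2403.4167/165.1250 = 14.5551 mm
θ = 72° = 1.256637 rad
V = θ·R_c·A = 1.256637·14.5551·165.1250 = 3020.222 mm³

Volume = 3020.222 mm³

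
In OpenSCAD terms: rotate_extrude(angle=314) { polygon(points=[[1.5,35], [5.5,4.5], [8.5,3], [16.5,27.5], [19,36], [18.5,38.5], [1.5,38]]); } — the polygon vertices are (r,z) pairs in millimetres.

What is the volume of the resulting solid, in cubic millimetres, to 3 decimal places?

Profile (r,z), 7 vertices: (1.5,35) (5.5,4.5) (8.5,3) (16.5,27.5) (19,36) (18.5,38.5) (1.5,38)
edge 0: (1.5,35)→(5.5,4.5)  cross = 1.5·4.5 − 5.5·35 = -185.7500; (r_i+r_j)·cross = 7·-185.7500 = -1300.2500
edge 1: (5.5,4.5)→(8.5,3)  cross = 5.5·3 − 8.5·4.5 = -21.7500; (r_i+r_j)·cross = 14·-21.7500 = -304.5000
edge 2: (8.5,3)→(16.5,27.5)  cross = 8.5·27.5 − 16.5·3 = 184.2500; (r_i+r_j)·cross = 25·184.2500 = 4606.2500
edge 3: (16.5,27.5)→(19,36)  cross = 16.5·36 − 19·27.5 = 71.5000; (r_i+r_j)·cross = 35.5·71.5000 = 2538.2500
edge 4: (19,36)→(18.5,38.5)  cross = 19·38.5 − 18.5·36 = 65.5000; (r_i+r_j)·cross = 37.5·65.5000 = 2456.2500
edge 5: (18.5,38.5)→(1.5,38)  cross = 18.5·38 − 1.5·38.5 = 645.2500; (r_i+r_j)·cross = 20·645.2500 = 12905.0000
edge 6: (1.5,38)→(1.5,35)  cross = 1.5·35 − 1.5·38 = -4.5000; (r_i+r_j)·cross = 3·-4.5000 = -13.5000
Σcross = 754.5000 → A = |Σcross|/2 = 377.2500 mm²
Σ(r_i+r_j)·cross = 20887.5000 → first moment M = |Σ|/6 = 3481.2500
R_c = M/A = 3481.2500/377.2500 = 9.2280 mm
θ = 314° = 5.480334 rad
V = θ·R_c·A = 5.480334·9.2280·377.2500 = 19078.412 mm³

Volume = 19078.412 mm³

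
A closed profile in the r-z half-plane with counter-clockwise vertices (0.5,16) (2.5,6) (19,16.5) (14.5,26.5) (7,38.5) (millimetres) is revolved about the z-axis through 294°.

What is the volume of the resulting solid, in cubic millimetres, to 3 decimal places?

Volume = 13586.742 mm³

Profile (r,z), 5 vertices: (0.5,16) (2.5,6) (19,16.5) (14.5,26.5) (7,38.5)
edge 0: (0.5,16)→(2.5,6)  cross = 0.5·6 − 2.5·16 = -37.0000; (r_i+r_j)·cross = 3·-37.0000 = -111.0000
edge 1: (2.5,6)→(19,16.5)  cross = 2.5·16.5 − 19·6 = -72.7500; (r_i+r_j)·cross = 21.5·-72.7500 = -1564.1250
edge 2: (19,16.5)→(14.5,26.5)  cross = 19·26.5 − 14.5·16.5 = 264.2500; (r_i+r_j)·cross = 33.5·264.2500 = 8852.3750
edge 3: (14.5,26.5)→(7,38.5)  cross = 14.5·38.5 − 7·26.5 = 372.7500; (r_i+r_j)·cross = 21.5·372.7500 = 8014.1250
edge 4: (7,38.5)→(0.5,16)  cross = 7·16 − 0.5·38.5 = 92.7500; (r_i+r_j)·cross = 7.5·92.7500 = 695.6250
Σcross = 620.0000 → A = |Σcross|/2 = 310.0000 mm²
Σ(r_i+r_j)·cross = 15887.0000 → first moment M = |Σ|/6 = 2647.8333
R_c = M/A = 2647.8333/310.0000 = 8.5414 mm
θ = 294° = 5.131268 rad
V = θ·R_c·A = 5.131268·8.5414·310.0000 = 13586.742 mm³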